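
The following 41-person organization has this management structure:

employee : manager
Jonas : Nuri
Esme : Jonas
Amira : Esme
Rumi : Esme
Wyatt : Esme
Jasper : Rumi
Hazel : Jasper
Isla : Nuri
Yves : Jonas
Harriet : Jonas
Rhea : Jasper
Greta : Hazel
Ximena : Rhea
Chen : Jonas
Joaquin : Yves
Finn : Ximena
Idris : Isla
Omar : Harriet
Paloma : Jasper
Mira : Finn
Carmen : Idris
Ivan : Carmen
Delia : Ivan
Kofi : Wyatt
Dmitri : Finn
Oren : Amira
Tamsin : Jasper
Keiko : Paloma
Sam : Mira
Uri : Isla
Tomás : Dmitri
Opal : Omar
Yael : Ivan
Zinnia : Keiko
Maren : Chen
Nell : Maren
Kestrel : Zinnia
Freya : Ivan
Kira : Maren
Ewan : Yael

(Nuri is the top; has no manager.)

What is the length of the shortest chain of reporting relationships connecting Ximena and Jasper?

Ximena is in Jasper's organization: the chain from Ximena up to Jasper is Ximena → Rhea → Jasper, which is 2 links.

2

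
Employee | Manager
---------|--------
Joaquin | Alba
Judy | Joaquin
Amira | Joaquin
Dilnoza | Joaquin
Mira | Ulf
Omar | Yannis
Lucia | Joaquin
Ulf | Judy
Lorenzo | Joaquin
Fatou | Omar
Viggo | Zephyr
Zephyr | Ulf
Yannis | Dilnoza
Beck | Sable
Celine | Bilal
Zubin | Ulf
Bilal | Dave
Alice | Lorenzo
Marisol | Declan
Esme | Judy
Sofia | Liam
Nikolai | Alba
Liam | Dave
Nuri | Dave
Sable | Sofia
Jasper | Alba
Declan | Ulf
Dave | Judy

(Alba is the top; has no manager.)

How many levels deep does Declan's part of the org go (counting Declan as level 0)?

1

The longest chain under Declan runs Declan → Marisol, which is 1 level below Declan.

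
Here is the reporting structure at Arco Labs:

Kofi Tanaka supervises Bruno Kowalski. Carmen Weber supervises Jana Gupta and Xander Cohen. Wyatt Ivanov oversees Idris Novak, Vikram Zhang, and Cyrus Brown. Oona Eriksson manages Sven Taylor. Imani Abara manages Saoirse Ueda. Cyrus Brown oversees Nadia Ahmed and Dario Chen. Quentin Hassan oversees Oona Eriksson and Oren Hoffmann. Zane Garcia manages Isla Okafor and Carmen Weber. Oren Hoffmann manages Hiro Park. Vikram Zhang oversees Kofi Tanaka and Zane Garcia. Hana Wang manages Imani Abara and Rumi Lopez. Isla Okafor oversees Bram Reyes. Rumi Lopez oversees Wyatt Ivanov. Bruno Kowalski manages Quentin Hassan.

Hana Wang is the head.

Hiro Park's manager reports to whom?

Quentin Hassan

Hiro Park reports to Oren Hoffmann, and Oren Hoffmann reports to Quentin Hassan. So Hiro Park's skip-level manager is Quentin Hassan.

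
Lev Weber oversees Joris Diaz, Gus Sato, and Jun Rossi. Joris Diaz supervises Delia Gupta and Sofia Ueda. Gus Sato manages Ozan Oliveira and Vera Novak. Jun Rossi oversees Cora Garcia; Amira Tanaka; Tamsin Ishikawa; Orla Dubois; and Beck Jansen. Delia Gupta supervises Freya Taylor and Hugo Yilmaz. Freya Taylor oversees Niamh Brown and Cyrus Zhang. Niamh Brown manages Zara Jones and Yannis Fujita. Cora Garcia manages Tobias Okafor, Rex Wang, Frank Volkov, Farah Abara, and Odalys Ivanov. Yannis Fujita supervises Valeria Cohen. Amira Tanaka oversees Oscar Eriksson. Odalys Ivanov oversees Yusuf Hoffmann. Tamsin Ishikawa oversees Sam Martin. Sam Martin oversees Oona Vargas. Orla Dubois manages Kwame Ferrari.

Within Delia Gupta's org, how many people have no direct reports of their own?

4

The people in Delia Gupta's organization with no one reporting to them are Hugo Yilmaz, Cyrus Zhang, Valeria Cohen, Zara Jones. That is 4.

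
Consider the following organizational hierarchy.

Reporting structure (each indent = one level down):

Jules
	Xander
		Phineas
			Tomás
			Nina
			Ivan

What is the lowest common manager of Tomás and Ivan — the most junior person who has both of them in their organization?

Phineas

Tomás's chain of managers is Phineas, Xander, Jules. Ivan's chain of managers is Phineas, Xander, Jules. The first manager that appears in both chains is Phineas.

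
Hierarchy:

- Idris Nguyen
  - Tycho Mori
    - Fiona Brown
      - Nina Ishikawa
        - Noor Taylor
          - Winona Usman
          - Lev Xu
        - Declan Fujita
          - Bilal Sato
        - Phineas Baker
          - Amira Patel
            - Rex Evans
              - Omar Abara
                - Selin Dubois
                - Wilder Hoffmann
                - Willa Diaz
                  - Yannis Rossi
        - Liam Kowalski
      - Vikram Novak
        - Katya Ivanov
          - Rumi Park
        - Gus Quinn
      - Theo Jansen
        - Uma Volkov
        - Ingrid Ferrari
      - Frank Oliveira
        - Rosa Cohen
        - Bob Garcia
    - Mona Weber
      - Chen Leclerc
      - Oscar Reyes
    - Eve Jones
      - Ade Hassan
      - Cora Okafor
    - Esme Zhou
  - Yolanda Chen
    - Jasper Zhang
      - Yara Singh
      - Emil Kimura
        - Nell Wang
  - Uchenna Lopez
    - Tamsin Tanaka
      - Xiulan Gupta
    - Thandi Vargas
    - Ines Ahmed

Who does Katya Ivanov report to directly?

Katya Ivanov reports directly to Vikram Novak.

Vikram Novak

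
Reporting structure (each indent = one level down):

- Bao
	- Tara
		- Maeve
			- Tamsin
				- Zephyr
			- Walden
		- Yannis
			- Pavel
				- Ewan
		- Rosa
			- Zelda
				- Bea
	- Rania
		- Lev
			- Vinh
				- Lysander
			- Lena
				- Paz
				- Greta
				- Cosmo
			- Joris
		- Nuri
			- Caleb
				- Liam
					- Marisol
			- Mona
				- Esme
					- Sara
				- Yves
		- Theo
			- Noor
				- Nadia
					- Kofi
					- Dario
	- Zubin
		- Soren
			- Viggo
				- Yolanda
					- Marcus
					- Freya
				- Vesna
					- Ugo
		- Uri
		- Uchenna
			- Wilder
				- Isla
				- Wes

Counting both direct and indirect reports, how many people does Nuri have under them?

Nuri directly manages Caleb, Mona. Under Caleb: Liam, Marisol (2). Under Mona: Yves, Esme, Sara (3). So Nuri's organization is 2 direct reports plus everyone under them: 3 + 4 = 7.

7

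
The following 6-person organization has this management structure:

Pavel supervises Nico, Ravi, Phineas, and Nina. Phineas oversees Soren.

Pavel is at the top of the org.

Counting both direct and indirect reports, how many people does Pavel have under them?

Pavel directly manages Nina, Phineas, Ravi, Nico. Nina has no reports. Under Phineas: Soren (1). Ravi has no reports. Nico has no reports. So Pavel's organization is 4 direct reports plus everyone under them: 1 + 2 + 1 + 1 = 5.

5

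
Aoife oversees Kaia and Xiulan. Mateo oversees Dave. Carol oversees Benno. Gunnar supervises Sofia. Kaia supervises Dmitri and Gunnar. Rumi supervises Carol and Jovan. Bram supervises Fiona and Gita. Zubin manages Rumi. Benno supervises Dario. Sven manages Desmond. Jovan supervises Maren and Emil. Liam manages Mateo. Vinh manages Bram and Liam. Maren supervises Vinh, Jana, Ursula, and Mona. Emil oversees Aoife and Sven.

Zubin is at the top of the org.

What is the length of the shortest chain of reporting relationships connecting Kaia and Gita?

Kaia is 3 levels below Jovan, and Gita is 4 levels below Jovan (their lowest common manager). The shortest path runs up from Kaia to Jovan and back down to Gita: 3 + 4 = 7 links.

7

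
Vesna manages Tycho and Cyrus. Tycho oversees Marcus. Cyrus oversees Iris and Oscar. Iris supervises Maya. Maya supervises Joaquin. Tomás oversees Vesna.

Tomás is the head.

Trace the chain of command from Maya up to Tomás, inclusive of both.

Maya -> Iris -> Cyrus -> Vesna -> Tomás

Maya reports to Iris. Iris reports to Cyrus. Cyrus reports to Vesna. Vesna reports to Tomás. Tomás is at the top.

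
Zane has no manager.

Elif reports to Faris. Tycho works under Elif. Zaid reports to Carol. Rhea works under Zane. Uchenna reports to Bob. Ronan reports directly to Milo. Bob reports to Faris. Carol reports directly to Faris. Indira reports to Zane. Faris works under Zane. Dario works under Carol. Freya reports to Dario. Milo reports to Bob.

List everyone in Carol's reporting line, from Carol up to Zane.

Carol -> Faris -> Zane

Carol reports to Faris. Faris reports to Zane. Zane is at the top.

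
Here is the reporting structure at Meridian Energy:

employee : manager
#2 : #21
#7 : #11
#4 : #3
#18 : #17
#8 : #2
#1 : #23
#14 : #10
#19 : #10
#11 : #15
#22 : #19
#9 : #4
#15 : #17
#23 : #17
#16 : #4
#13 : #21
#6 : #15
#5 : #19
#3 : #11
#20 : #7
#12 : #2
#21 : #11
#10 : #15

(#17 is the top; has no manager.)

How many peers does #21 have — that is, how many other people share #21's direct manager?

#21 reports to #11. #11's other direct reports are #7, #3 — 2 peers.

2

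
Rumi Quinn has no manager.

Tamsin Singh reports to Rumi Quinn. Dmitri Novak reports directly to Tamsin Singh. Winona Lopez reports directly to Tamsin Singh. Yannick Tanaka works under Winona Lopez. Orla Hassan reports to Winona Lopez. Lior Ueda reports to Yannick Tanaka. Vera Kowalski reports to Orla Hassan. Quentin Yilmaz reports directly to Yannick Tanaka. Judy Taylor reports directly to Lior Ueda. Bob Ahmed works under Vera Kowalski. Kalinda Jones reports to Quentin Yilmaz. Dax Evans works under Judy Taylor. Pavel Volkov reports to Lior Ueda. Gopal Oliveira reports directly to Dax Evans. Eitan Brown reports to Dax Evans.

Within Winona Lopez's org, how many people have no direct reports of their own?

5

The people in Winona Lopez's organization with no one reporting to them are Bob Ahmed, Kalinda Jones, Pavel Volkov, Eitan Brown, Gopal Oliveira. That is 5.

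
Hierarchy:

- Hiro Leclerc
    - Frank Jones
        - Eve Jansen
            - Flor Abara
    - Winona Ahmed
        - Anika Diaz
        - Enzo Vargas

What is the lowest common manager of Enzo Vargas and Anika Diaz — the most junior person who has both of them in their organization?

Winona Ahmed

Enzo Vargas's chain of managers is Winona Ahmed, Hiro Leclerc. Anika Diaz's chain of managers is Winona Ahmed, Hiro Leclerc. The first manager that appears in both chains is Winona Ahmed.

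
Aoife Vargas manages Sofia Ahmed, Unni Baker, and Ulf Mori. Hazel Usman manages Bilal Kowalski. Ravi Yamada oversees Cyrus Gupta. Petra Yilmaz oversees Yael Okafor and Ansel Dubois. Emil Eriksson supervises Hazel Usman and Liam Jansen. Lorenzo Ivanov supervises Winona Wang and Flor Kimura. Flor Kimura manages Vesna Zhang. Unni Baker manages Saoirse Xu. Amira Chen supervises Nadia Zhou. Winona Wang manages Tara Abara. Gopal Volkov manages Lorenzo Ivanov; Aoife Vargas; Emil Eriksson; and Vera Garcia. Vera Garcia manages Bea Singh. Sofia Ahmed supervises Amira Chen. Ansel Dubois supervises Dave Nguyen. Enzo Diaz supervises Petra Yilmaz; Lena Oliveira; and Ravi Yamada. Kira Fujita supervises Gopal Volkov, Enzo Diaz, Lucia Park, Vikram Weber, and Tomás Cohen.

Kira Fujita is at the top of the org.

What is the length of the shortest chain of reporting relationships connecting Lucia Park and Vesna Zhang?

Lucia Park is 1 level below Kira Fujita, and Vesna Zhang is 4 levels below Kira Fujita (their lowest common manager). The shortest path runs up from Lucia Park to Kira Fujita and back down to Vesna Zhang: 1 + 4 = 5 links.

5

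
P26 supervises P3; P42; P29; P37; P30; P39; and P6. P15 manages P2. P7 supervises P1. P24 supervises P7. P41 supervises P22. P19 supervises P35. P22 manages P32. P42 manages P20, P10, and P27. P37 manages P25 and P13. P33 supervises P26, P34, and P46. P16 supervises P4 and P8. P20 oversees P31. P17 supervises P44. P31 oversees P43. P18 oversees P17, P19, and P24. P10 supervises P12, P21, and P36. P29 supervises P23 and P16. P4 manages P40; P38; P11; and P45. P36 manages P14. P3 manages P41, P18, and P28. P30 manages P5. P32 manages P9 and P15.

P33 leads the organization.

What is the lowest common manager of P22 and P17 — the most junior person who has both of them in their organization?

P3

P22's chain of managers is P41, P3, P26, P33. P17's chain of managers is P18, P3, P26, P33. The first manager that appears in both chains is P3.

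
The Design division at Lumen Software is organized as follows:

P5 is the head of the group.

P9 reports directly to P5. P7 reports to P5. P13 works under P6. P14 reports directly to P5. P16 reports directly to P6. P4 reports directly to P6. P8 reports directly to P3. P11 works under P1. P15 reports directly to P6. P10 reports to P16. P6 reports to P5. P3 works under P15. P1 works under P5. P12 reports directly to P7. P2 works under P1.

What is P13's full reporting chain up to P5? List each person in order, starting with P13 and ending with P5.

P13 -> P6 -> P5

P13 reports to P6. P6 reports to P5. P5 is at the top.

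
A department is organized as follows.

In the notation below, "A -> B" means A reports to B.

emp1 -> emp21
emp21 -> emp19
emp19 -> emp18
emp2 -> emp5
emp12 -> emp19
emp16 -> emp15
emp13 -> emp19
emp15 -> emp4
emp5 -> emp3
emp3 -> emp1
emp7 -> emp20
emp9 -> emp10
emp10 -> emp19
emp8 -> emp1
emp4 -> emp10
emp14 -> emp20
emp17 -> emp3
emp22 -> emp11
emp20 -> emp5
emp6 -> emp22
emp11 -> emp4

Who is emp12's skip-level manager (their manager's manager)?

emp12 reports to emp19, and emp19 reports to emp18. So emp12's skip-level manager is emp18.

emp18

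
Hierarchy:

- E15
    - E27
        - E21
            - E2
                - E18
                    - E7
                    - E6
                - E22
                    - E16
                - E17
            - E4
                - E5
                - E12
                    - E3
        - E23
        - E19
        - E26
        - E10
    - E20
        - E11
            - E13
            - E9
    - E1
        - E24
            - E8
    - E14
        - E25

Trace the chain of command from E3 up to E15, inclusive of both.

E3 reports to E12. E12 reports to E4. E4 reports to E21. E21 reports to E27. E27 reports to E15. E15 is at the top.

E3 -> E12 -> E4 -> E21 -> E27 -> E15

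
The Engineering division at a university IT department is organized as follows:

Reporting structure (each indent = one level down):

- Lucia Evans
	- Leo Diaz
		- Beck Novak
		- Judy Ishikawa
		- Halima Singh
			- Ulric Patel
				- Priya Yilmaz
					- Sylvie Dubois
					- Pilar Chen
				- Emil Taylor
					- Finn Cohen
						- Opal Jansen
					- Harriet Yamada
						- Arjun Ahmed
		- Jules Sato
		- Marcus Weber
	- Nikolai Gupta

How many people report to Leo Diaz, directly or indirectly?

Leo Diaz directly manages Beck Novak, Judy Ishikawa, Halima Singh, Jules Sato, Marcus Weber. Beck Novak has no reports. Judy Ishikawa has no reports. Under Halima Singh: Ulric Patel, Emil Taylor, Harriet Yamada, Arjun Ahmed, Finn Cohen, Opal Jansen, Priya Yilmaz, Pilar Chen, Sylvie Dubois (9). Jules Sato has no reports. Marcus Weber has no reports. So Leo Diaz's organization is 5 direct reports plus everyone under them: 1 + 1 + 10 + 1 + 1 = 14.

14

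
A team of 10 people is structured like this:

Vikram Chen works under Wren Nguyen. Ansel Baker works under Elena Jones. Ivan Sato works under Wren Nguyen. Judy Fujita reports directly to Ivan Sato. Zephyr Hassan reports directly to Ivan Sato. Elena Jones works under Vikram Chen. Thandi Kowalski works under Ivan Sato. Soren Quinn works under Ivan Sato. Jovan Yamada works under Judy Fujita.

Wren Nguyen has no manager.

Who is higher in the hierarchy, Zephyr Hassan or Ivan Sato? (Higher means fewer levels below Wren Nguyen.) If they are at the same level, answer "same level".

Zephyr Hassan is 2 levels below Wren Nguyen; Ivan Sato is 1. Ivan Sato is higher.

Ivan Sato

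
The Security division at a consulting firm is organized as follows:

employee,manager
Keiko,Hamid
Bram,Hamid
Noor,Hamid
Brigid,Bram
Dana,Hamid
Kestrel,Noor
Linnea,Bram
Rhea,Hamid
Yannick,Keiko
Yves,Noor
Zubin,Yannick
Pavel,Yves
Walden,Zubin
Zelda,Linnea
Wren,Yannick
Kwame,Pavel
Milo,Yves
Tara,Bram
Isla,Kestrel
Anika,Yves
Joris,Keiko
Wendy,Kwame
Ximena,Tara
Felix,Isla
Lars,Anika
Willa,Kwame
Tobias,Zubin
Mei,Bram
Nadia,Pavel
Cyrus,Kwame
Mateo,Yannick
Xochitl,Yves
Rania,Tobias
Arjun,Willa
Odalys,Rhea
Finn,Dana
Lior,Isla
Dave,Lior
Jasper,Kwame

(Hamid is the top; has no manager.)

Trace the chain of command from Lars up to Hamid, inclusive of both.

Lars reports to Anika. Anika reports to Yves. Yves reports to Noor. Noor reports to Hamid. Hamid is at the top.

Lars -> Anika -> Yves -> Noor -> Hamid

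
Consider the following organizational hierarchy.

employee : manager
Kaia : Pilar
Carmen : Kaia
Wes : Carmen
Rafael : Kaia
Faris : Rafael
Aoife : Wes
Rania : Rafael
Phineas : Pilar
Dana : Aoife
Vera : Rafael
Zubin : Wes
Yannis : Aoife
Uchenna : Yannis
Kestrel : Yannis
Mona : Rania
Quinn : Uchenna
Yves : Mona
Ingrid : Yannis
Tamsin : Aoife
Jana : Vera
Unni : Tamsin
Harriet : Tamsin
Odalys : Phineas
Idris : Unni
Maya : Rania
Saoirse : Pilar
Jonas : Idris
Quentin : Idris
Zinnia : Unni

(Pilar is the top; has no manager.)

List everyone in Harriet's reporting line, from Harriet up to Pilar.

Harriet reports to Tamsin. Tamsin reports to Aoife. Aoife reports to Wes. Wes reports to Carmen. Carmen reports to Kaia. Kaia reports to Pilar. Pilar is at the top.

Harriet -> Tamsin -> Aoife -> Wes -> Carmen -> Kaia -> Pilar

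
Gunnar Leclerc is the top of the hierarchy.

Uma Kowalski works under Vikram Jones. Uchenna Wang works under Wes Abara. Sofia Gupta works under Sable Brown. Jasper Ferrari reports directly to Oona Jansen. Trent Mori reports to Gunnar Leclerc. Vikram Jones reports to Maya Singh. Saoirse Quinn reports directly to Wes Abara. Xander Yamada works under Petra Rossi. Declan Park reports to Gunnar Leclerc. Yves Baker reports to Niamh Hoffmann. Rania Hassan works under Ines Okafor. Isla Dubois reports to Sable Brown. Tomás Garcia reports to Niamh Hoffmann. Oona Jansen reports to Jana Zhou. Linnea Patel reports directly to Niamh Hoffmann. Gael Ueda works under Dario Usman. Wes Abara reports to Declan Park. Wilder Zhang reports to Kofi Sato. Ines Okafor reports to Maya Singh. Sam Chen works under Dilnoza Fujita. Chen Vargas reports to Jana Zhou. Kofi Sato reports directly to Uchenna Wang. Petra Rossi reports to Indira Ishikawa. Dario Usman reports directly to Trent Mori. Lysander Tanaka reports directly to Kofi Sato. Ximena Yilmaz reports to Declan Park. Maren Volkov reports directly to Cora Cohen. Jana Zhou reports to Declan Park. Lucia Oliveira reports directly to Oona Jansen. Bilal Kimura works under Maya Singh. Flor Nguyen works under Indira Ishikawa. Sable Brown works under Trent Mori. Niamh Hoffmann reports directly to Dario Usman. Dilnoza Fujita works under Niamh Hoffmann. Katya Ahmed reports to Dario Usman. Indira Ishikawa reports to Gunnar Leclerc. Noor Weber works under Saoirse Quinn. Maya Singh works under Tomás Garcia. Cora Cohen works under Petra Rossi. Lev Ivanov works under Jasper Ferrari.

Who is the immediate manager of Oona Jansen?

Jana Zhou

Oona Jansen reports directly to Jana Zhou.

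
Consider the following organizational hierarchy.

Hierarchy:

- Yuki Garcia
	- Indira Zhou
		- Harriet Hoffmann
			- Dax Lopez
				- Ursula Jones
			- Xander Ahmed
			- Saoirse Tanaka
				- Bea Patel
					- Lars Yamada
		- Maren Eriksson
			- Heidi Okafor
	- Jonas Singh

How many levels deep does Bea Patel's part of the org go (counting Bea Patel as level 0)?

The longest chain under Bea Patel runs Bea Patel → Lars Yamada, which is 1 level below Bea Patel.

1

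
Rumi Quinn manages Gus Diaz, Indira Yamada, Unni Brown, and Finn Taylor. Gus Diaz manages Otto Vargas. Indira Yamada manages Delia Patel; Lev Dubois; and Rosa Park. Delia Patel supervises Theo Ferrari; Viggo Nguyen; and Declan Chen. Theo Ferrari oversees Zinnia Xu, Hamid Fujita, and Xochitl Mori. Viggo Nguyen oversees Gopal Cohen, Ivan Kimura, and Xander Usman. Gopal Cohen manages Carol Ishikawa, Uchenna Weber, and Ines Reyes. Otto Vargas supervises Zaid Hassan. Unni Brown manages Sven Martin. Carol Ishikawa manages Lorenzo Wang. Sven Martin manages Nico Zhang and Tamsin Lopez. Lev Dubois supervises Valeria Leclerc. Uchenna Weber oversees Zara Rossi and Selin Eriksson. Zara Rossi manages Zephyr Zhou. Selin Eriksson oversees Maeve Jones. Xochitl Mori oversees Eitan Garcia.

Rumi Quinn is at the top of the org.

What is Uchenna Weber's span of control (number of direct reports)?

2

Uchenna Weber directly manages Zara Rossi, Selin Eriksson. That is 2 direct reports.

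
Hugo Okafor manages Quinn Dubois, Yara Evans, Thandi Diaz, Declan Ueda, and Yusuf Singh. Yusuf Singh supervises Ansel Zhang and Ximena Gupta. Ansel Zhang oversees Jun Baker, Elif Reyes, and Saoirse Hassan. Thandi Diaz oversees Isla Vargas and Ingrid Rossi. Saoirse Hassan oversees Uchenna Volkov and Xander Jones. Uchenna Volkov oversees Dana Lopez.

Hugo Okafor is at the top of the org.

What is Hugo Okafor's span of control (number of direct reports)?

5

Hugo Okafor directly manages Yusuf Singh, Thandi Diaz, Yara Evans, Quinn Dubois, Declan Ueda. That is 5 direct reports.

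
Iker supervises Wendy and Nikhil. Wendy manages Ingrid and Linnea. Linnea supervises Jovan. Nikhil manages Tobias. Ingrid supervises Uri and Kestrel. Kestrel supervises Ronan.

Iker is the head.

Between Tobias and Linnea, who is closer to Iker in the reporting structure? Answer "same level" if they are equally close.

Both Tobias and Linnea are 2 levels below Iker.

same level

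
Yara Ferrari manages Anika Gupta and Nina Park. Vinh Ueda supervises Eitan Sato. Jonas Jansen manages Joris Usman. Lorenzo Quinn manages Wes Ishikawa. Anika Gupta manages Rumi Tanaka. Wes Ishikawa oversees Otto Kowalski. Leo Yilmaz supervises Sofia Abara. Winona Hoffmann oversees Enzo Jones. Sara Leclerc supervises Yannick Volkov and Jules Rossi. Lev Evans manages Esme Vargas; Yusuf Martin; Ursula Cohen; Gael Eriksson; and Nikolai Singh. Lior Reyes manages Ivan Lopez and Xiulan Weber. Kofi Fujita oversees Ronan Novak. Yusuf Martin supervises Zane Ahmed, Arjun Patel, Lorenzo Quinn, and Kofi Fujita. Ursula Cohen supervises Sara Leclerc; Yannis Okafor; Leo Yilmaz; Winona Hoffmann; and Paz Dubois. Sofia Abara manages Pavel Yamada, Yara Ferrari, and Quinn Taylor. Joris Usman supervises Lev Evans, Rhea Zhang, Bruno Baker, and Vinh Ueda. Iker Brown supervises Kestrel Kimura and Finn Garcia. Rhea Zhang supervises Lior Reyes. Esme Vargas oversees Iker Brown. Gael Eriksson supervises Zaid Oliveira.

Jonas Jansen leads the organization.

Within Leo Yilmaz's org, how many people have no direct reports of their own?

The people in Leo Yilmaz's organization with no one reporting to them are Quinn Taylor, Nina Park, Rumi Tanaka, Pavel Yamada. That is 4.

4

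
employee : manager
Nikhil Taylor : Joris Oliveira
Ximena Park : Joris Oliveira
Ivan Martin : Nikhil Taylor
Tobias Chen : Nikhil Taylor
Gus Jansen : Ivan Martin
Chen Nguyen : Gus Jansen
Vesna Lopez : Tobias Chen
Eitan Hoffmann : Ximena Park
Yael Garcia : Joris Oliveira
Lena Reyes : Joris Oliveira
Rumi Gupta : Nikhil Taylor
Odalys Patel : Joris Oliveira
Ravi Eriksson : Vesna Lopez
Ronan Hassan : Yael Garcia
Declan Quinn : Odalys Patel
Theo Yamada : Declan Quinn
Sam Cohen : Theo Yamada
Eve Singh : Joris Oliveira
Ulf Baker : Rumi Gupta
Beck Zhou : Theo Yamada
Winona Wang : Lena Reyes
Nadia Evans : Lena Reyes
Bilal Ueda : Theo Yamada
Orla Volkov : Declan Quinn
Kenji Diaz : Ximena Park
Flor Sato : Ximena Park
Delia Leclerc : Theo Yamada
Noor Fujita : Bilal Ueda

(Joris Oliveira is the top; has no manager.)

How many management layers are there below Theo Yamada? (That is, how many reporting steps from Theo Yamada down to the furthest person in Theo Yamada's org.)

2

The longest chain under Theo Yamada runs Theo Yamada → Bilal Ueda → Noor Fujita, which is 2 levels below Theo Yamada.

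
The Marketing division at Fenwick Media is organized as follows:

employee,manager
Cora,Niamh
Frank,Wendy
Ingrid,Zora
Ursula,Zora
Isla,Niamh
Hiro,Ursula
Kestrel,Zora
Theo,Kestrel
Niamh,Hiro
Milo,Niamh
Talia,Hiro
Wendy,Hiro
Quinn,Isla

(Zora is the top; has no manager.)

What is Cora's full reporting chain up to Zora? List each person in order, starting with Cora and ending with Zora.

Cora reports to Niamh. Niamh reports to Hiro. Hiro reports to Ursula. Ursula reports to Zora. Zora is at the top.

Cora -> Niamh -> Hiro -> Ursula -> Zora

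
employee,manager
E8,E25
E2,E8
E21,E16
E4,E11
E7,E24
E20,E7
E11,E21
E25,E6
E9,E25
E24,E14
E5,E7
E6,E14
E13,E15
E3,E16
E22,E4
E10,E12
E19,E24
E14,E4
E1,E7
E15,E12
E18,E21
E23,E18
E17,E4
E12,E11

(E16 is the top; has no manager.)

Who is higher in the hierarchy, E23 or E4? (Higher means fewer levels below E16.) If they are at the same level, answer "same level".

Both E23 and E4 are 3 levels below E16.

same level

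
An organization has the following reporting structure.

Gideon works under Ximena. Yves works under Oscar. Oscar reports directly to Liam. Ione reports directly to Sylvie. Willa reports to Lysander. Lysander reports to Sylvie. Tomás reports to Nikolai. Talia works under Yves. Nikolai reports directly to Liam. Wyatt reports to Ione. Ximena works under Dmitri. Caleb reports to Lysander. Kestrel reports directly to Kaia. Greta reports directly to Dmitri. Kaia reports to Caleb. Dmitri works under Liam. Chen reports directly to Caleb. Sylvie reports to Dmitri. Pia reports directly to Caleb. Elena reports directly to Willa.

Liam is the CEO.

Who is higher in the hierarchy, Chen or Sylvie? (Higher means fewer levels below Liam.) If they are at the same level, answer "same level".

Chen is 5 levels below Liam; Sylvie is 2. Sylvie is higher.

Sylvie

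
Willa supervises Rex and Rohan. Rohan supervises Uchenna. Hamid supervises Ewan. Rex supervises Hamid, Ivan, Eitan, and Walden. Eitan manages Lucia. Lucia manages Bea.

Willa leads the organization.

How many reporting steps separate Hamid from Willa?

Chain from Hamid up to Willa: Hamid → Rex → Willa. That is 2 steps up, so Hamid is 2 levels below Willa.

2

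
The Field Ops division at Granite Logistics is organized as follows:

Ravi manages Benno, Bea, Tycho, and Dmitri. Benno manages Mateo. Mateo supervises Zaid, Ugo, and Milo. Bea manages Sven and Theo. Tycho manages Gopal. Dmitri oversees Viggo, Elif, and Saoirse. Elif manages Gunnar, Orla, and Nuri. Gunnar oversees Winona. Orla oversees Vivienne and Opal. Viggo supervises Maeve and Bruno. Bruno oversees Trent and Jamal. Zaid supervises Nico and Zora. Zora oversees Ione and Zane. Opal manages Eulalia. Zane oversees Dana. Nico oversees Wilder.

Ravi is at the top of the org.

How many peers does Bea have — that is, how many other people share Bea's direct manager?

3

Bea reports to Ravi. Ravi's other direct reports are Benno, Tycho, Dmitri — 3 peers.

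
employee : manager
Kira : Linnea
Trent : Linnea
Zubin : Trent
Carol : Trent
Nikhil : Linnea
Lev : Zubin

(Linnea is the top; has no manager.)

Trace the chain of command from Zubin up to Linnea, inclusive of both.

Zubin -> Trent -> Linnea

Zubin reports to Trent. Trent reports to Linnea. Linnea is at the top.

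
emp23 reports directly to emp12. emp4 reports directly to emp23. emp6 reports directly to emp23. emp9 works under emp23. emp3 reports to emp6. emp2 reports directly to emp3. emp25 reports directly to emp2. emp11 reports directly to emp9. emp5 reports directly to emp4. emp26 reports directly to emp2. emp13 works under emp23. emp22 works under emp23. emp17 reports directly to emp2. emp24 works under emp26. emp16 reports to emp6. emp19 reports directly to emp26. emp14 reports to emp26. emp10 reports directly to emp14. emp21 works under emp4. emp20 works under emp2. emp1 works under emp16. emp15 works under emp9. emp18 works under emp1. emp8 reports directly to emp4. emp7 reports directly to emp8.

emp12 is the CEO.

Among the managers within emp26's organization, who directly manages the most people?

emp26

Direct-report counts within emp26's organization: emp26 has 3; emp14 has 1. The largest is 3, held by emp26.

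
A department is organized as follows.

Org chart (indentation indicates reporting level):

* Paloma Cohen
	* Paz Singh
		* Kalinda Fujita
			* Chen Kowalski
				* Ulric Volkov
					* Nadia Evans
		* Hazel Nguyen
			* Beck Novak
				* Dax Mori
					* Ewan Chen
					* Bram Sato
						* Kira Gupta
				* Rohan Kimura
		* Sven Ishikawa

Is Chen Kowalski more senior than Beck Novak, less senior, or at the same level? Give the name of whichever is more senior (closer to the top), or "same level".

Both Chen Kowalski and Beck Novak are 3 levels below Paloma Cohen.

same level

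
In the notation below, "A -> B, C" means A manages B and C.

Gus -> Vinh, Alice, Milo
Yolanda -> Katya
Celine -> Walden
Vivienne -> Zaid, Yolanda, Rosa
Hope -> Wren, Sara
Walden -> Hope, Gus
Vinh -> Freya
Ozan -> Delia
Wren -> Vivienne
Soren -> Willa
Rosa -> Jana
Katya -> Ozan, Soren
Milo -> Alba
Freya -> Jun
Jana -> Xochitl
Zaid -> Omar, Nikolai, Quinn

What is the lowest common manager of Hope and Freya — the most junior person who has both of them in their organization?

Hope's chain of managers is Walden, Celine. Freya's chain of managers is Vinh, Gus, Walden, Celine. The first manager that appears in both chains is Walden.

Walden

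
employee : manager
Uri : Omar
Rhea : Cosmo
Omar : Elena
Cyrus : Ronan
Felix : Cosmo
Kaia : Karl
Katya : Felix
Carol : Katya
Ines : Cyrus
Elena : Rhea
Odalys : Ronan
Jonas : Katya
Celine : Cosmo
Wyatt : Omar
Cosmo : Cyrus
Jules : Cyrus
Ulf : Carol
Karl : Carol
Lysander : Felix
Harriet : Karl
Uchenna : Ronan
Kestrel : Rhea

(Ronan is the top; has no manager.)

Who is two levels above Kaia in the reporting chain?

Kaia reports to Karl, and Karl reports to Carol. So Kaia's skip-level manager is Carol.

Carol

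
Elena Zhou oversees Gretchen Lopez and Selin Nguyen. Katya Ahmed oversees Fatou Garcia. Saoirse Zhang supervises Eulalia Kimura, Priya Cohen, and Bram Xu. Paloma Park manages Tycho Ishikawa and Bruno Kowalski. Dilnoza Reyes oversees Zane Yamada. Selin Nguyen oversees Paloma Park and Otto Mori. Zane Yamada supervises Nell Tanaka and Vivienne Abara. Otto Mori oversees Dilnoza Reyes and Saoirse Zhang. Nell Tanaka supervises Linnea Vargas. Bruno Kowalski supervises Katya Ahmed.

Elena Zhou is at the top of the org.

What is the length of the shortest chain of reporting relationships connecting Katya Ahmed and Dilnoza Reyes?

Katya Ahmed is 3 levels below Selin Nguyen, and Dilnoza Reyes is 2 levels below Selin Nguyen (their lowest common manager). The shortest path runs up from Katya Ahmed to Selin Nguyen and back down to Dilnoza Reyes: 3 + 2 = 5 links.

5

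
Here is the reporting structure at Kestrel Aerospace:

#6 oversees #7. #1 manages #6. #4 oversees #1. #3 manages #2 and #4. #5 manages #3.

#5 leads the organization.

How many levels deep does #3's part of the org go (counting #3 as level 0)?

The longest chain under #3 runs #3 → #4 → #1 → #6 → #7, which is 4 levels below #3.

4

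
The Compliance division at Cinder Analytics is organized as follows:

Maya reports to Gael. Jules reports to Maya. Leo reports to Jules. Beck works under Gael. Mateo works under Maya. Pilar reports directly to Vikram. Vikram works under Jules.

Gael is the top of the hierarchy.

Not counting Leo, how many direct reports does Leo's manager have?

Leo reports to Jules. Jules's other direct reports are Vikram — 1 peer.

1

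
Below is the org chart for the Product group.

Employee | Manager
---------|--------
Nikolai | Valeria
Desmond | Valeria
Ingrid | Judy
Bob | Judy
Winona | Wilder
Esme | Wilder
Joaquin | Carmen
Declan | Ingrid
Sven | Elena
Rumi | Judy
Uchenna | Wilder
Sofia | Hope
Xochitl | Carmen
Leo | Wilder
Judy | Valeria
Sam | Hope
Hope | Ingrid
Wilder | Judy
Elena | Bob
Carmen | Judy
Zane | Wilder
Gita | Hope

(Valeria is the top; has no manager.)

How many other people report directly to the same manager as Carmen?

Carmen reports to Judy. Judy's other direct reports are Ingrid, Wilder, Bob, Rumi — 4 peers.

4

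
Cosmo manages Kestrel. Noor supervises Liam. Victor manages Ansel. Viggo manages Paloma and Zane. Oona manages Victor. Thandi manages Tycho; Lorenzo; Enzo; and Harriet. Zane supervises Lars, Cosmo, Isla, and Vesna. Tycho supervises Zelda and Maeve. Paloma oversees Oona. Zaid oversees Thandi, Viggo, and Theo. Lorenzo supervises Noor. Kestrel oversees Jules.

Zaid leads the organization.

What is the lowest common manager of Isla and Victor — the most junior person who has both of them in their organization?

Isla's chain of managers is Zane, Viggo, Zaid. Victor's chain of managers is Oona, Paloma, Viggo, Zaid. The first manager that appears in both chains is Viggo.

Viggo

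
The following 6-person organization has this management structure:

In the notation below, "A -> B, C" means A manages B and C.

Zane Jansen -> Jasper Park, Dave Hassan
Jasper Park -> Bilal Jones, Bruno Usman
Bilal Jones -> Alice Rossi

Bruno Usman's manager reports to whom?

Bruno Usman reports to Jasper Park, and Jasper Park reports to Zane Jansen. So Bruno Usman's skip-level manager is Zane Jansen.

Zane Jansen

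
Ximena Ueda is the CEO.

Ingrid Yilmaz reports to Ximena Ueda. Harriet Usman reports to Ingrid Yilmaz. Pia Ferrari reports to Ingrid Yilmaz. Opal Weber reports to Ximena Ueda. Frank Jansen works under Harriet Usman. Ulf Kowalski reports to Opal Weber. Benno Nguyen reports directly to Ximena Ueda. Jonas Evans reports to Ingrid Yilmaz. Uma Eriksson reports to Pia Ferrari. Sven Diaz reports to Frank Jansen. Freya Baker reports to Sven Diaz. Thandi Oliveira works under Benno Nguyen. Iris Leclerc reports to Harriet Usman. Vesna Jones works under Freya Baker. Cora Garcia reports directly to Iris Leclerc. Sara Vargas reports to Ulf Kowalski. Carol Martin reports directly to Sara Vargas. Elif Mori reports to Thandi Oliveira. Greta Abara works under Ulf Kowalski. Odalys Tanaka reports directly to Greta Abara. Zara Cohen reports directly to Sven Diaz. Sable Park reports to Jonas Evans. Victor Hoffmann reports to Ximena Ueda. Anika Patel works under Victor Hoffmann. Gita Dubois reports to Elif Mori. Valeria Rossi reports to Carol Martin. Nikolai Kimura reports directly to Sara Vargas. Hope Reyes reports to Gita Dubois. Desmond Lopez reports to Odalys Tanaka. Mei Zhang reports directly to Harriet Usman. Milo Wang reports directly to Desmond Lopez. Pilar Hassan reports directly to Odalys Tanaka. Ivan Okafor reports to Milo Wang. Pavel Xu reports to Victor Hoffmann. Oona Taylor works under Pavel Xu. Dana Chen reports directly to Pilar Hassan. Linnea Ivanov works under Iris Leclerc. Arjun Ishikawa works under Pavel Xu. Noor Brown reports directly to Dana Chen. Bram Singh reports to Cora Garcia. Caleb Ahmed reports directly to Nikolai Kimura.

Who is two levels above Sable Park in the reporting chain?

Sable Park reports to Jonas Evans, and Jonas Evans reports to Ingrid Yilmaz. So Sable Park's skip-level manager is Ingrid Yilmaz.

Ingrid Yilmaz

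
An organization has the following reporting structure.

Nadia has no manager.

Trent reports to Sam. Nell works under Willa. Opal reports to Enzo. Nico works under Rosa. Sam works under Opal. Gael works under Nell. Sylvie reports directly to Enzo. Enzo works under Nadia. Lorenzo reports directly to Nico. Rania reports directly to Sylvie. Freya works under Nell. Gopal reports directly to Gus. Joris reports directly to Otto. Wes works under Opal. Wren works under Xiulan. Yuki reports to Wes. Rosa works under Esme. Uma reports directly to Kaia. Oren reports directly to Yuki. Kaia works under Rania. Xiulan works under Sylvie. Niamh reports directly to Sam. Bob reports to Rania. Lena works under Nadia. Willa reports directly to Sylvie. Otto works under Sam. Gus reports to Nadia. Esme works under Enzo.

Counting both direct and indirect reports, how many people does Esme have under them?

Esme directly manages Rosa. Under Rosa: Nico, Lorenzo (2). That's 3 in total.

3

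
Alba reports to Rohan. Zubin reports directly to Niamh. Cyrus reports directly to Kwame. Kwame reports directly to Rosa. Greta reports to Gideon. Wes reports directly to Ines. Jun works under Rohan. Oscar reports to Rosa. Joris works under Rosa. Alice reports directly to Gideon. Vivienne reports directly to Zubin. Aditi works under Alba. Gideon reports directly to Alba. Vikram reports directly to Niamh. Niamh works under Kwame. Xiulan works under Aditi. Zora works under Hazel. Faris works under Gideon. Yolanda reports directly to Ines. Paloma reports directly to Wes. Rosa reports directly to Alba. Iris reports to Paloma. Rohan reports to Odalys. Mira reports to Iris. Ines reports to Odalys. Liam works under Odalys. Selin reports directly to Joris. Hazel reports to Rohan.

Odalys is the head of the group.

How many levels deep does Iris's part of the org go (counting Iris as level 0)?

The longest chain under Iris runs Iris → Mira, which is 1 level below Iris.

1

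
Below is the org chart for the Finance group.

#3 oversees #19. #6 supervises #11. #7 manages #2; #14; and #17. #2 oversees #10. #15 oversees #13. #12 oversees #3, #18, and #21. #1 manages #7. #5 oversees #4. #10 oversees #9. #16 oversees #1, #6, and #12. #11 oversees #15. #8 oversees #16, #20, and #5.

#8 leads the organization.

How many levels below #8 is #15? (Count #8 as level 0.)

4

Chain from #15 up to #8: #15 → #11 → #6 → #16 → #8. That is 4 steps up, so #15 is 4 levels below #8.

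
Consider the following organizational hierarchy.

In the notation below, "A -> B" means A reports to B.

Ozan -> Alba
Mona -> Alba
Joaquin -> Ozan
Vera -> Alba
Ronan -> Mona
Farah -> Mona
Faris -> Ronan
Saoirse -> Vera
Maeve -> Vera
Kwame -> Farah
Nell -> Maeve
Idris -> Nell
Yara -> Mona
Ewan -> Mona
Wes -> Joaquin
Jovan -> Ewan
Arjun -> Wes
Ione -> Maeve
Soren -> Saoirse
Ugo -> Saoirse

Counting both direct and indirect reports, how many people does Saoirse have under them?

Saoirse directly manages Soren, Ugo. Soren has no reports. Ugo has no reports. So Saoirse's organization is 2 direct reports plus everyone under them: 1 + 1 = 2.

2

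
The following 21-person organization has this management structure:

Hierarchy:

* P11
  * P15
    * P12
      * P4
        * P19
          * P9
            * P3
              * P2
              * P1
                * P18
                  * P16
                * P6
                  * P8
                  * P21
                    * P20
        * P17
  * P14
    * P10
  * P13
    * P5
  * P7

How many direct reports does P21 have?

1

P21 directly manages P20. That is 1 direct report.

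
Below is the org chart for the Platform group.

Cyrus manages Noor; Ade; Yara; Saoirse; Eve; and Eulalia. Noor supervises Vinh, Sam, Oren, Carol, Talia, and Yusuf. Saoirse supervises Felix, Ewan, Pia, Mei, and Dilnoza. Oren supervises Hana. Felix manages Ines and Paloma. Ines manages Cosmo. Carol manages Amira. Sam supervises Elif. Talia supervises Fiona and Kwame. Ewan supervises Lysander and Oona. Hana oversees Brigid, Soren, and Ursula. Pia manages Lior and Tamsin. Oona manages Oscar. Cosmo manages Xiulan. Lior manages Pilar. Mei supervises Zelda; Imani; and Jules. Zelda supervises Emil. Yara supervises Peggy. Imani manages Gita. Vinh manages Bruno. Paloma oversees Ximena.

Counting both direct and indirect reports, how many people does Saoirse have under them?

21

Saoirse directly manages Felix, Ewan, Pia, Mei, Dilnoza. Under Felix: Paloma, Ximena, Ines, Cosmo, Xiulan (5). Under Ewan: Lysander, Oona, Oscar (3). Under Pia: Tamsin, Lior, Pilar (3). Under Mei: Jules, Imani, Gita, Zelda, Emil (5). Dilnoza has no reports. So Saoirse's organization is 5 direct reports plus everyone under them: 6 + 4 + 4 + 6 + 1 = 21.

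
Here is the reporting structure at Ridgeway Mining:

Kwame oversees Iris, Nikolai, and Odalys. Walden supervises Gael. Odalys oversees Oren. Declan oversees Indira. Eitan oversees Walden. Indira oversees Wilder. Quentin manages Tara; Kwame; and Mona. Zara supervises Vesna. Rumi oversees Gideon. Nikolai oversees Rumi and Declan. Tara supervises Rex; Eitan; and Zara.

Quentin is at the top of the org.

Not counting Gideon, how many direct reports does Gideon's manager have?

Gideon reports to Rumi, and Rumi has no other direct reports. Gideon has 0 peers.

0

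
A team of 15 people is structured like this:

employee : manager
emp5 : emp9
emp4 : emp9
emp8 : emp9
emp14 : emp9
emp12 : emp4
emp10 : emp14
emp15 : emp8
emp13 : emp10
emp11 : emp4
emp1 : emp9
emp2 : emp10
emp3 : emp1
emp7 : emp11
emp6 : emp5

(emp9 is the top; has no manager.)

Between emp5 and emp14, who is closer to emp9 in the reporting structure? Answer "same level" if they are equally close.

Both emp5 and emp14 are 1 level below emp9.

same level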